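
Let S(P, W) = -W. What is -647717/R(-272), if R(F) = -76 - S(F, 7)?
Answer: 647717/69 ≈ 9387.2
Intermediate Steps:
R(F) = -69 (R(F) = -76 - (-1)*7 = -76 - 1*(-7) = -76 + 7 = -69)
-647717/R(-272) = -647717/(-69) = -647717*(-1/69) = 647717/69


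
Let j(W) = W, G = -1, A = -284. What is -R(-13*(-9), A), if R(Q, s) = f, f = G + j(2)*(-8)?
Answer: 17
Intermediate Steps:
f = -17 (f = -1 + 2*(-8) = -1 - 16 = -17)
R(Q, s) = -17
-R(-13*(-9), A) = -1*(-17) = 17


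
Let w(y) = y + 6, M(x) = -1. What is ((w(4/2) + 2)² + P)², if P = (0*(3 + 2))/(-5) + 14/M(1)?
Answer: 7396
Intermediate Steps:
w(y) = 6 + y
P = -14 (P = (0*(3 + 2))/(-5) + 14/(-1) = (0*5)*(-⅕) + 14*(-1) = 0*(-⅕) - 14 = 0 - 14 = -14)
((w(4/2) + 2)² + P)² = (((6 + 4/2) + 2)² - 14)² = (((6 + 4*(½)) + 2)² - 14)² = (((6 + 2) + 2)² - 14)² = ((8 + 2)² - 14)² = (10² - 14)² = (100 - 14)² = 86² = 7396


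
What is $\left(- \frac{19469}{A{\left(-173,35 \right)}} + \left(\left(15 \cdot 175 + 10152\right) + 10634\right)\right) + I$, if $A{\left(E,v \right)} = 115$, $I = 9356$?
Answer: $\frac{3748736}{115} \approx 32598.0$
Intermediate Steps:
$\left(- \frac{19469}{A{\left(-173,35 \right)}} + \left(\left(15 \cdot 175 + 10152\right) + 10634\right)\right) + I = \left(- \frac{19469}{115} + \left(\left(15 \cdot 175 + 10152\right) + 10634\right)\right) + 9356 = \left(\left(-19469\right) \frac{1}{115} + \left(\left(2625 + 10152\right) + 10634\right)\right) + 9356 = \left(- \frac{19469}{115} + \left(12777 + 10634\right)\right) + 9356 = \left(- \frac{19469}{115} + 23411\right) + 9356 = \frac{2672796}{115} + 9356 = \frac{3748736}{115}$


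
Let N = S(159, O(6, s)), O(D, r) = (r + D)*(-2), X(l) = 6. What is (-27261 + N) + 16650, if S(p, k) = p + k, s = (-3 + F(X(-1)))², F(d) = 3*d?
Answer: -10914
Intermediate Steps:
s = 225 (s = (-3 + 3*6)² = (-3 + 18)² = 15² = 225)
O(D, r) = -2*D - 2*r (O(D, r) = (D + r)*(-2) = -2*D - 2*r)
S(p, k) = k + p
N = -303 (N = (-2*6 - 2*225) + 159 = (-12 - 450) + 159 = -462 + 159 = -303)
(-27261 + N) + 16650 = (-27261 - 303) + 16650 = -27564 + 16650 = -10914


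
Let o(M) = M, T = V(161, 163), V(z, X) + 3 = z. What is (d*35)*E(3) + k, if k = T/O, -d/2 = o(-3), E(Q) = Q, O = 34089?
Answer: 21476228/34089 ≈ 630.00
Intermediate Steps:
V(z, X) = -3 + z
T = 158 (T = -3 + 161 = 158)
d = 6 (d = -2*(-3) = 6)
k = 158/34089 ≈ 0.0046349
(d*35)*E(3) + k = (6*35)*3 + 158/34089 = 210*3 + 158/34089 = 630 + 158/34089 = 21476228/34089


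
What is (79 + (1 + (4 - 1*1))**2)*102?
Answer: 9690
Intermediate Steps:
(79 + (1 + (4 - 1*1))**2)*102 = (79 + (1 + (4 - 1))**2)*102 = (79 + (1 + 3)**2)*102 = (79 + 4**2)*102 = (79 + 16)*102 = 95*102 = 9690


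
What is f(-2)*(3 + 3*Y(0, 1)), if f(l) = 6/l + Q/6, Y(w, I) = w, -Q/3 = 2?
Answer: -12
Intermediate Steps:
Q = -6 (Q = -3*2 = -6)
f(l) = -1 + 6/l (f(l) = 6/l - 6/6 = 6/l - 6*1/6 = 6/l - 1 = -1 + 6/l)
f(-2)*(3 + 3*Y(0, 1)) = ((6 - 1*(-2))/(-2))*(3 + 3*0) = (-(6 + 2)/2)*(3 + 0) = -1/2*8*3 = -4*3 = -12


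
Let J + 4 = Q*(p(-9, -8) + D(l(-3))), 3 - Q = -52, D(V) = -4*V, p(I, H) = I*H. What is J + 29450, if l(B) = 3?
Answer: 32746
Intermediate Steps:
p(I, H) = H*I
Q = 55 (Q = 3 - 1*(-52) = 3 + 52 = 55)
J = 3296 (J = -4 + 55*(-8*(-9) - 4*3) = -4 + 55*(72 - 12) = -4 + 55*60 = -4 + 3300 = 3296)
J + 29450 = 3296 + 29450 = 32746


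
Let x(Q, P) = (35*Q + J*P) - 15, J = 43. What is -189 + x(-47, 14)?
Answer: -1247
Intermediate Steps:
x(Q, P) = -15 + 35*Q + 43*P (x(Q, P) = (35*Q + 43*P) - 15 = -15 + 35*Q + 43*P)
-189 + x(-47, 14) = -189 + (-15 + 35*(-47) + 43*14) = -189 + (-15 - 1645 + 602) = -189 - 1058 = -1247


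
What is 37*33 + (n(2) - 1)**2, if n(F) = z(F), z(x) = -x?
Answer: 1230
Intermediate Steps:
n(F) = -F
37*33 + (n(2) - 1)**2 = 37*33 + (-1*2 - 1)**2 = 1221 + (-2 - 1)**2 = 1221 + (-3)**2 = 1221 + 9 = 1230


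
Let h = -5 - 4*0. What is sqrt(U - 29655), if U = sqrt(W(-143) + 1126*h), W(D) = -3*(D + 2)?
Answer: sqrt(-29655 + I*sqrt(5207)) ≈ 0.21 + 172.21*I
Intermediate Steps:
h = -5 (h = -5 + 0 = -5)
W(D) = -6 - 3*D (W(D) = -3*(2 + D) = -6 - 3*D)
U = I*sqrt(5207) (U = sqrt((-6 - 3*(-143)) + 1126*(-5)) = sqrt((-6 + 429) - 5630) = sqrt(423 - 5630) = sqrt(-5207) = I*sqrt(5207) ≈ 72.16*I)
sqrt(U - 29655) = sqrt(I*sqrt(5207) - 29655) = sqrt(-29655 + I*sqrt(5207))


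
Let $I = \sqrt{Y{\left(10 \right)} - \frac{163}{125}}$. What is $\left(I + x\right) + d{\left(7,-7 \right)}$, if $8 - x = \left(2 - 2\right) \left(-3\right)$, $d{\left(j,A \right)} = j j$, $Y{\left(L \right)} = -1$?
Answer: $57 + \frac{12 i \sqrt{10}}{25} \approx 57.0 + 1.5179 i$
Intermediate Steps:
$d{\left(j,A \right)} = j^{2}$
$I = \frac{12 i \sqrt{10}}{25}$ ($I = \sqrt{-1 - \frac{163}{125}} = \sqrt{- \frac{288}{125}} = \frac{12 i \sqrt{10}}{25} \approx 1.5179 i$)
$x = 8$ ($x = 8 - \left(2 - 2\right) \left(-3\right) = 8 - 0 \left(-3\right) = 8 - 0 = 8 + 0 = 8$)
$\left(I + x\right) + d{\left(7,-7 \right)} = \left(\frac{12 i \sqrt{10}}{25} + 8\right) + 7^{2} = \left(8 + \frac{12 i \sqrt{10}}{25}\right) + 49 = 57 + \frac{12 i \sqrt{10}}{25}$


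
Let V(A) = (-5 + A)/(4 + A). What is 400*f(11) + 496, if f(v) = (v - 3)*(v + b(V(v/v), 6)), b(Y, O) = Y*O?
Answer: 20336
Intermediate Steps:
V(A) = (-5 + A)/(4 + A)
b(Y, O) = O*Y
f(v) = (-3 + v)*(-24/5 + v) (f(v) = (v - 3)*(v + 6*((-5 + v/v)/(4 + v/v))) = (-3 + v)*(v + 6*((-5 + 1)/(4 + 1))) = (-3 + v)*(v + 6*(-4/5)) = (-3 + v)*(v + 6*((⅕)*(-4))) = (-3 + v)*(v + 6*(-⅘)) = (-3 + v)*(v - 24/5) = (-3 + v)*(-24/5 + v))
400*f(11) + 496 = 400*(72/5 + 11² - 39/5*11) + 496 = 400*(72/5 + 121 - 429/5) + 496 = 400*(248/5) + 496 = 19840 + 496 = 20336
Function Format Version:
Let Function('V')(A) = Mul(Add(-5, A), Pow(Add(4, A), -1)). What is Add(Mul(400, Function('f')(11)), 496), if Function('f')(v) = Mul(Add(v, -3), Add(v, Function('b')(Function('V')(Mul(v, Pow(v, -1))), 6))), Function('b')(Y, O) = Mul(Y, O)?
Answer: 20336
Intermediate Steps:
Function('V')(A) = Mul(Pow(Add(4, A), -1), Add(-5, A))
Function('b')(Y, O) = Mul(O, Y)
Function('f')(v) = Mul(Add(-3, v), Add(Rational(-24, 5), v)) (Function('f')(v) = Mul(Add(v, -3), Add(v, Mul(6, Mul(Pow(Add(4, Mul(v, Pow(v, -1))), -1), Add(-5, Mul(v, Pow(v, -1))))))) = Mul(Add(-3, v), Add(v, Mul(6, Mul(Pow(Add(4, 1), -1), Add(-5, 1))))) = Mul(Add(-3, v), Add(v, Mul(6, Mul(Pow(5, -1), -4)))) = Mul(Add(-3, v), Add(v, Mul(6, Mul(Rational(1, 5), -4)))) = Mul(Add(-3, v), Add(v, Mul(6, Rational(-4, 5)))) = Mul(Add(-3, v), Add(v, Rational(-24, 5))) = Mul(Add(-3, v), Add(Rational(-24, 5), v)))
Add(Mul(400, Function('f')(11)), 496) = Add(Mul(400, Add(Rational(72, 5), Pow(11, 2), Mul(Rational(-39, 5), 11))), 496) = Add(Mul(400, Add(Rational(72, 5), 121, Rational(-429, 5))), 496) = Add(Mul(400, Rational(248, 5)), 496) = Add(19840, 496) = 20336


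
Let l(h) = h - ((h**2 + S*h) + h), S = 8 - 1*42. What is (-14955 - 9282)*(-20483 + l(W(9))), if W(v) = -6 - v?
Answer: 514260666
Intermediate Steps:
S = -34 (S = 8 - 42 = -34)
l(h) = -h**2 + 34*h (l(h) = h - ((h**2 - 34*h) + h) = h - (h**2 - 33*h) = h + (-h**2 + 33*h) = -h**2 + 34*h)
(-14955 - 9282)*(-20483 + l(W(9))) = (-14955 - 9282)*(-20483 + (-6 - 1*9)*(34 - (-6 - 1*9))) = -24237*(-20483 + (-6 - 9)*(34 - (-6 - 9))) = -24237*(-20483 - 15*(34 - 1*(-15))) = -24237*(-20483 - 15*(34 + 15)) = -24237*(-20483 - 15*49) = -24237*(-20483 - 735) = -24237*(-21218) = 514260666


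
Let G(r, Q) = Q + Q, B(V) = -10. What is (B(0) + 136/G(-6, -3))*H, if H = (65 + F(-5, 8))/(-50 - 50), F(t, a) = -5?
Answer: 98/5 ≈ 19.600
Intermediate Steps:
G(r, Q) = 2*Q
H = -⅗ (H = (65 - 5)/(-50 - 50) = 60/(-100) = 60*(-1/100) = -⅗ ≈ -0.60000)
(B(0) + 136/G(-6, -3))*H = (-10 + 136/((2*(-3))))*(-⅗) = (-10 + 136/(-6))*(-⅗) = (-10 + 136*(-⅙))*(-⅗) = (-10 - 68/3)*(-⅗) = -98/3*(-⅗) = 98/5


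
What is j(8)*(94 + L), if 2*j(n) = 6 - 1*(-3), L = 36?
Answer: 585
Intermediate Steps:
j(n) = 9/2 (j(n) = (6 - 1*(-3))/2 = (6 + 3)/2 = (½)*9 = 9/2)
j(8)*(94 + L) = 9*(94 + 36)/2 = (9/2)*130 = 585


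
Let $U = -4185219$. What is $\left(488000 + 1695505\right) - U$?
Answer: $6368724$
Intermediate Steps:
$\left(488000 + 1695505\right) - U = \left(488000 + 1695505\right) - -4185219 = 2183505 + 4185219 = 6368724$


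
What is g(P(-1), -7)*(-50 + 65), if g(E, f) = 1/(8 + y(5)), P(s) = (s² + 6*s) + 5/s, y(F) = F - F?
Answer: 15/8 ≈ 1.8750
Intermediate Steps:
y(F) = 0
P(s) = s² + 5/s + 6*s
g(E, f) = ⅛ (g(E, f) = 1/(8 + 0) = 1/8 = ⅛)
g(P(-1), -7)*(-50 + 65) = (-50 + 65)/8 = (⅛)*15 = 15/8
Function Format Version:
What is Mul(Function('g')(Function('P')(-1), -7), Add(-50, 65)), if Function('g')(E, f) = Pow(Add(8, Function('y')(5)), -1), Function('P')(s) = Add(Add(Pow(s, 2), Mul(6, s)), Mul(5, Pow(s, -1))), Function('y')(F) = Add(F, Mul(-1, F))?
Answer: Rational(15, 8) ≈ 1.8750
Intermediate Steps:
Function('y')(F) = 0
Function('P')(s) = Add(Pow(s, 2), Mul(5, Pow(s, -1)), Mul(6, s))
Function('g')(E, f) = Rational(1, 8) (Function('g')(E, f) = Pow(Add(8, 0), -1) = Pow(8, -1) = Rational(1, 8))
Mul(Function('g')(Function('P')(-1), -7), Add(-50, 65)) = Mul(Rational(1, 8), Add(-50, 65)) = Mul(Rational(1, 8), 15) = Rational(15, 8)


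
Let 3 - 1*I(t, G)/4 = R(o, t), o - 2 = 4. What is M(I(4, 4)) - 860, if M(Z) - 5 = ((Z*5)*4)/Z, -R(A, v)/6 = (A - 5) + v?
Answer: -835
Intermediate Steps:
o = 6 (o = 2 + 4 = 6)
R(A, v) = 30 - 6*A - 6*v (R(A, v) = -6*((A - 5) + v) = -6*((-5 + A) + v) = -6*(-5 + A + v) = 30 - 6*A - 6*v)
I(t, G) = 36 + 24*t (I(t, G) = 12 - 4*(30 - 6*6 - 6*t) = 12 - 4*(30 - 36 - 6*t) = 12 - 4*(-6 - 6*t) = 12 + (24 + 24*t) = 36 + 24*t)
M(Z) = 25 (M(Z) = 5 + ((Z*5)*4)/Z = 5 + ((5*Z)*4)/Z = 5 + (20*Z)/Z = 5 + 20 = 25)
M(I(4, 4)) - 860 = 25 - 860 = -835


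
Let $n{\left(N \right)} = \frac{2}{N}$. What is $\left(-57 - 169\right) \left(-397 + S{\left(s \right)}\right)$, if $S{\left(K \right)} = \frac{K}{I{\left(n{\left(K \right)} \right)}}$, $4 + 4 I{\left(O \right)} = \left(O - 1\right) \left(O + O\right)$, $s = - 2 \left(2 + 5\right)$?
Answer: $\frac{3882454}{45} \approx 86277.0$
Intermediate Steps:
$s = -14$ ($s = \left(-2\right) 7 = -14$)
$I{\left(O \right)} = -1 + \frac{O \left(-1 + O\right)}{2}$ ($I{\left(O \right)} = -1 + \frac{\left(O - 1\right) \left(O + O\right)}{4} = -1 + \frac{\left(-1 + O\right) 2 O}{4} = -1 + \frac{2 O \left(-1 + O\right)}{4} = -1 + \frac{O \left(-1 + O\right)}{2}$)
$S{\left(K \right)} = \frac{K}{-1 - \frac{1}{K} + \frac{2}{K^{2}}}$ ($S{\left(K \right)} = \frac{K}{-1 + \frac{\left(\frac{2}{K}\right)^{2}}{2} - \frac{2 \frac{1}{K}}{2}} = \frac{K}{-1 + \frac{4 \frac{1}{K^{2}}}{2} - \frac{1}{K}} = \frac{K}{-1 + \frac{2}{K^{2}} - \frac{1}{K}} = \frac{K}{-1 - \frac{1}{K} + \frac{2}{K^{2}}}$)
$\left(-57 - 169\right) \left(-397 + S{\left(s \right)}\right) = \left(-57 - 169\right) \left(-397 - \frac{\left(-14\right)^{3}}{-2 - 14 + \left(-14\right)^{2}}\right) = \left(-57 - 169\right) \left(-397 - - \frac{2744}{-2 - 14 + 196}\right) = - 226 \left(-397 - - \frac{2744}{180}\right) = - 226 \left(-397 - \left(-2744\right) \frac{1}{180}\right) = - 226 \left(-397 + \frac{686}{45}\right) = \left(-226\right) \left(- \frac{17179}{45}\right) = \frac{3882454}{45}$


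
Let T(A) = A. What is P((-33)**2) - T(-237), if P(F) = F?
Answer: 1326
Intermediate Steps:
P((-33)**2) - T(-237) = (-33)**2 - 1*(-237) = 1089 + 237 = 1326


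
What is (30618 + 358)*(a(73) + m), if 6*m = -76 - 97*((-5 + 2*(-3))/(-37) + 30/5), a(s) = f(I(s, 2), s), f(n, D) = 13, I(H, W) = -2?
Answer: -116299392/37 ≈ -3.1432e+6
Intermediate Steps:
a(s) = 13
m = -8471/74 (m = (-76 - 97*((-5 + 2*(-3))/(-37) + 30/5))/6 = (-76 - 97*((-5 - 6)*(-1/37) + 30*(⅕)))/6 = (-76 - 97*(-11*(-1/37) + 6))/6 = (-76 - 97*(11/37 + 6))/6 = (-76 - 97*233/37)/6 = (-76 - 22601/37)/6 = (⅙)*(-25413/37) = -8471/74 ≈ -114.47)
(30618 + 358)*(a(73) + m) = (30618 + 358)*(13 - 8471/74) = 30976*(-7509/74) = -116299392/37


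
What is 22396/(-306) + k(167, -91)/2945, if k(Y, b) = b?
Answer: -32992033/450585 ≈ -73.220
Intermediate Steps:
22396/(-306) + k(167, -91)/2945 = 22396/(-306) - 91/2945 = 22396*(-1/306) - 91*1/2945 = -11198/153 - 91/2945 = -32992033/450585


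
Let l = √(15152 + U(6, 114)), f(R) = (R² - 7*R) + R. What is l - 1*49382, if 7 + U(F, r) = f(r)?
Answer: -49382 + √27457 ≈ -49216.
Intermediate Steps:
f(R) = R² - 6*R
U(F, r) = -7 + r*(-6 + r)
l = √27457 (l = √(15152 + (-7 + 114*(-6 + 114))) = √(15152 + (-7 + 114*108)) = √(15152 + (-7 + 12312)) = √(15152 + 12305) = √27457 ≈ 165.70)
l - 1*49382 = √27457 - 1*49382 = √27457 - 49382 = -49382 + √27457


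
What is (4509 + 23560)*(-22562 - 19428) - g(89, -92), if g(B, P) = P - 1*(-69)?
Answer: -1178617287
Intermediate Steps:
g(B, P) = 69 + P (g(B, P) = P + 69 = 69 + P)
(4509 + 23560)*(-22562 - 19428) - g(89, -92) = (4509 + 23560)*(-22562 - 19428) - (69 - 92) = 28069*(-41990) - 1*(-23) = -1178617310 + 23 = -1178617287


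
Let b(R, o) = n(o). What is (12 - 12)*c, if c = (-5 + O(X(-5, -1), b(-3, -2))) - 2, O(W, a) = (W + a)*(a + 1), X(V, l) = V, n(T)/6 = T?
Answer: 0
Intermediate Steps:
n(T) = 6*T
b(R, o) = 6*o
O(W, a) = (1 + a)*(W + a) (O(W, a) = (W + a)*(1 + a) = (1 + a)*(W + a))
c = 180 (c = (-5 + (-5 + 6*(-2) + (6*(-2))² - 30*(-2))) - 2 = (-5 + (-5 - 12 + (-12)² - 5*(-12))) - 2 = (-5 + (-5 - 12 + 144 + 60)) - 2 = (-5 + 187) - 2 = 182 - 2 = 180)
(12 - 12)*c = (12 - 12)*180 = 0*180 = 0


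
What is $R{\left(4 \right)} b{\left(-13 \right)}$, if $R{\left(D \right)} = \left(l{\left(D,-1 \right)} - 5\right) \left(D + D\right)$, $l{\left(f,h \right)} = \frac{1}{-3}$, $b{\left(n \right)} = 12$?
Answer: $-512$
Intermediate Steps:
$l{\left(f,h \right)} = - \frac{1}{3}$
$R{\left(D \right)} = - \frac{32 D}{3}$ ($R{\left(D \right)} = \left(- \frac{1}{3} - 5\right) \left(D + D\right) = - \frac{16 \cdot 2 D}{3} = - \frac{32 D}{3}$)
$R{\left(4 \right)} b{\left(-13 \right)} = \left(- \frac{32}{3}\right) 4 \cdot 12 = \left(- \frac{128}{3}\right) 12 = -512$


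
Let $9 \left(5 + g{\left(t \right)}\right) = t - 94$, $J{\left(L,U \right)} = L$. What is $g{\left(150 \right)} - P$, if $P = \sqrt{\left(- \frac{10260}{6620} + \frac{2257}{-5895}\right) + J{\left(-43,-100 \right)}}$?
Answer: $\frac{11}{9} - \frac{i \sqrt{19008321355285}}{650415} \approx 1.2222 - 6.7032 i$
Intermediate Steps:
$P = \frac{i \sqrt{19008321355285}}{650415}$ ($P = \sqrt{\left(- \frac{10260}{6620} + \frac{2257}{-5895}\right) - 43} = \sqrt{\left(\left(-10260\right) \frac{1}{6620} + 2257 \left(- \frac{1}{5895}\right)\right) - 43} = \sqrt{\left(- \frac{513}{331} - \frac{2257}{5895}\right) - 43} = \sqrt{- \frac{3771202}{1951245} - 43} = \sqrt{- \frac{87674737}{1951245}} = \frac{i \sqrt{19008321355285}}{650415} \approx 6.7032 i$)
$g{\left(t \right)} = - \frac{139}{9} + \frac{t}{9}$ ($g{\left(t \right)} = -5 + \frac{t - 94}{9} = -5 + \frac{-94 + t}{9} = -5 + \left(- \frac{94}{9} + \frac{t}{9}\right) = - \frac{139}{9} + \frac{t}{9}$)
$g{\left(150 \right)} - P = \left(- \frac{139}{9} + \frac{1}{9} \cdot 150\right) - \frac{i \sqrt{19008321355285}}{650415} = \left(- \frac{139}{9} + \frac{50}{3}\right) - \frac{i \sqrt{19008321355285}}{650415} = \frac{11}{9} - \frac{i \sqrt{19008321355285}}{650415}$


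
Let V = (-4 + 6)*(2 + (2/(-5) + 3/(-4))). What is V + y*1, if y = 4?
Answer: 57/10 ≈ 5.7000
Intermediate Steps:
V = 17/10 (V = 2*(2 + (2*(-⅕) + 3*(-¼))) = 2*(2 + (-⅖ - ¾)) = 2*(2 - 23/20) = 2*(17/20) = 17/10 ≈ 1.7000)
V + y*1 = 17/10 + 4*1 = 17/10 + 4 = 57/10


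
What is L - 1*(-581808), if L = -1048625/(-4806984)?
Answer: 2796742795697/4806984 ≈ 5.8181e+5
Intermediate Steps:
L = 1048625/4806984 (L = -1048625*(-1/4806984) = 1048625/4806984 ≈ 0.21815)
L - 1*(-581808) = 1048625/4806984 - 1*(-581808) = 1048625/4806984 + 581808 = 2796742795697/4806984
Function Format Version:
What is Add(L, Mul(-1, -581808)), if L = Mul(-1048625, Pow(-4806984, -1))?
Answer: Rational(2796742795697, 4806984) ≈ 5.8181e+5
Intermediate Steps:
L = Rational(1048625, 4806984) (L = Mul(-1048625, Rational(-1, 4806984)) = Rational(1048625, 4806984) ≈ 0.21815)
Add(L, Mul(-1, -581808)) = Add(Rational(1048625, 4806984), Mul(-1, -581808)) = Add(Rational(1048625, 4806984), 581808) = Rational(2796742795697, 4806984)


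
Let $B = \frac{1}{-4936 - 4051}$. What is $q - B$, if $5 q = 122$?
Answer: $\frac{1096419}{44935} \approx 24.4$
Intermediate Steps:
$q = \frac{122}{5}$ ($q = \frac{1}{5} \cdot 122 = \frac{122}{5} \approx 24.4$)
$B = - \frac{1}{8987}$ ($B = \frac{1}{-8987} = - \frac{1}{8987} \approx -0.00011127$)
$q - B = \frac{122}{5} - - \frac{1}{8987} = \frac{122}{5} + \frac{1}{8987} = \frac{1096419}{44935}$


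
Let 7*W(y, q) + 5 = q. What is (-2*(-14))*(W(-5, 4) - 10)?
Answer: -284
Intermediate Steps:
W(y, q) = -5/7 + q/7
(-2*(-14))*(W(-5, 4) - 10) = (-2*(-14))*((-5/7 + (1/7)*4) - 10) = 28*((-5/7 + 4/7) - 10) = 28*(-1/7 - 10) = 28*(-71/7) = -284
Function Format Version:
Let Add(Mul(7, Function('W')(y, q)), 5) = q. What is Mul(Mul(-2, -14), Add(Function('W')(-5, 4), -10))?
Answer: -284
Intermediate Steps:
Function('W')(y, q) = Add(Rational(-5, 7), Mul(Rational(1, 7), q))
Mul(Mul(-2, -14), Add(Function('W')(-5, 4), -10)) = Mul(Mul(-2, -14), Add(Add(Rational(-5, 7), Mul(Rational(1, 7), 4)), -10)) = Mul(28, Add(Add(Rational(-5, 7), Rational(4, 7)), -10)) = Mul(28, Add(Rational(-1, 7), -10)) = Mul(28, Rational(-71, 7)) = -284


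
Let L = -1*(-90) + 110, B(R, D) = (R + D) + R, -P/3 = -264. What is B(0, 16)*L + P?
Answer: 3992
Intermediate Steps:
P = 792 (P = -3*(-264) = 792)
B(R, D) = D + 2*R (B(R, D) = (D + R) + R = D + 2*R)
L = 200 (L = 90 + 110 = 200)
B(0, 16)*L + P = (16 + 2*0)*200 + 792 = (16 + 0)*200 + 792 = 16*200 + 792 = 3200 + 792 = 3992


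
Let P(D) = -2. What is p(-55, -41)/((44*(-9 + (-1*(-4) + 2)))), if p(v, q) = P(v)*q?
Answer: -41/66 ≈ -0.62121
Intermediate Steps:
p(v, q) = -2*q
p(-55, -41)/((44*(-9 + (-1*(-4) + 2)))) = (-2*(-41))/((44*(-9 + (-1*(-4) + 2)))) = 82/((44*(-9 + (4 + 2)))) = 82/((44*(-9 + 6))) = 82/((44*(-3))) = 82/(-132) = 82*(-1/132) = -41/66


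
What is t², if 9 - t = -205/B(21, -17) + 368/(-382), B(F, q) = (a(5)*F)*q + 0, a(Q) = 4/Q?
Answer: 6359016280681/74391471504 ≈ 85.480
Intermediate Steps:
B(F, q) = 4*F*q/5 (B(F, q) = ((4/5)*F)*q + 0 = ((4*(⅕))*F)*q + 0 = (4*F/5)*q + 0 = 4*F*q/5 + 0 = 4*F*q/5)
t = 2521709/272748 (t = 9 - (-205/((⅘)*21*(-17)) + 368/(-382)) = 9 - (-205/(-1428/5) + 368*(-1/382)) = 9 - (-205*(-5/1428) - 184/191) = 9 - (1025/1428 - 184/191) = 9 - 1*(-66977/272748) = 9 + 66977/272748 = 2521709/272748 ≈ 9.2456)
t² = (2521709/272748)² = 6359016280681/74391471504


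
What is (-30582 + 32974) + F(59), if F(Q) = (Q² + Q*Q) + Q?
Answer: 9413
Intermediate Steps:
F(Q) = Q + 2*Q² (F(Q) = (Q² + Q²) + Q = 2*Q² + Q = Q + 2*Q²)
(-30582 + 32974) + F(59) = (-30582 + 32974) + 59*(1 + 2*59) = 2392 + 59*(1 + 118) = 2392 + 59*119 = 2392 + 7021 = 9413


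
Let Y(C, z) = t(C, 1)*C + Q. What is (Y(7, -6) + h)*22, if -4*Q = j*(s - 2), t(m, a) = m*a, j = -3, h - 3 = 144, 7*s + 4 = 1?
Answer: 59807/14 ≈ 4271.9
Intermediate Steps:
s = -3/7 (s = -4/7 + (1/7)*1 = -4/7 + 1/7 = -3/7 ≈ -0.42857)
h = 147 (h = 3 + 144 = 147)
t(m, a) = a*m
Q = -51/28 (Q = -(-3)*(-3/7 - 2)/4 = -(-3)*(-17)/(4*7) = -1/4*51/7 = -51/28 ≈ -1.8214)
Y(C, z) = -51/28 + C**2 (Y(C, z) = (1*C)*C - 51/28 = C*C - 51/28 = C**2 - 51/28 = -51/28 + C**2)
(Y(7, -6) + h)*22 = ((-51/28 + 7**2) + 147)*22 = ((-51/28 + 49) + 147)*22 = (1321/28 + 147)*22 = (5437/28)*22 = 59807/14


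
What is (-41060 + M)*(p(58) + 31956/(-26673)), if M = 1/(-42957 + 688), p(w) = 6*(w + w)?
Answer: -10721425889485244/375813679 ≈ -2.8529e+7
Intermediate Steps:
p(w) = 12*w (p(w) = 6*(2*w) = 12*w)
M = -1/42269 (M = 1/(-42269) = -1/42269 ≈ -2.3658e-5)
(-41060 + M)*(p(58) + 31956/(-26673)) = (-41060 - 1/42269)*(12*58 + 31956/(-26673)) = -1735565141*(696 + 31956*(-1/26673))/42269 = -1735565141*(696 - 10652/8891)/42269 = -1735565141/42269*6177484/8891 = -10721425889485244/375813679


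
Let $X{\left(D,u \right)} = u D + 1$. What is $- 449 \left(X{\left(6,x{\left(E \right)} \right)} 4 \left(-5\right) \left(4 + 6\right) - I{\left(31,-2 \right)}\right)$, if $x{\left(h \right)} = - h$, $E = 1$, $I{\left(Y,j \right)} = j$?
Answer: $-449898$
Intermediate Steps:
$X{\left(D,u \right)} = 1 + D u$ ($X{\left(D,u \right)} = D u + 1 = 1 + D u$)
$- 449 \left(X{\left(6,x{\left(E \right)} \right)} 4 \left(-5\right) \left(4 + 6\right) - I{\left(31,-2 \right)}\right) = - 449 \left(\left(1 + 6 \left(\left(-1\right) 1\right)\right) 4 \left(-5\right) \left(4 + 6\right) - -2\right) = - 449 \left(\left(1 + 6 \left(-1\right)\right) \left(\left(-20\right) 10\right) + 2\right) = - 449 \left(\left(1 - 6\right) \left(-200\right) + 2\right) = - 449 \left(\left(-5\right) \left(-200\right) + 2\right) = - 449 \left(1000 + 2\right) = \left(-449\right) 1002 = -449898$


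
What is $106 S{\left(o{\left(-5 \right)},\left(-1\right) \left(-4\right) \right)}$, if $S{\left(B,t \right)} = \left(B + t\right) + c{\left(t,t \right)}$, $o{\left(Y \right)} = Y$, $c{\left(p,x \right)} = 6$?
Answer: $530$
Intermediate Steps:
$S{\left(B,t \right)} = 6 + B + t$ ($S{\left(B,t \right)} = \left(B + t\right) + 6 = 6 + B + t$)
$106 S{\left(o{\left(-5 \right)},\left(-1\right) \left(-4\right) \right)} = 106 \left(6 - 5 - -4\right) = 106 \left(6 - 5 + 4\right) = 106 \cdot 5 = 530$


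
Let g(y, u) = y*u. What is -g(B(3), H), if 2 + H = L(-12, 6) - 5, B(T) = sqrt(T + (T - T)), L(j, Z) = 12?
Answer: -5*sqrt(3) ≈ -8.6602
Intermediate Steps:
B(T) = sqrt(T) (B(T) = sqrt(T + 0) = sqrt(T))
H = 5 (H = -2 + (12 - 5) = -2 + 7 = 5)
g(y, u) = u*y
-g(B(3), H) = -5*sqrt(3)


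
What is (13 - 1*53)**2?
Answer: 1600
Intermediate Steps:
(13 - 1*53)**2 = (13 - 53)**2 = (-40)**2 = 1600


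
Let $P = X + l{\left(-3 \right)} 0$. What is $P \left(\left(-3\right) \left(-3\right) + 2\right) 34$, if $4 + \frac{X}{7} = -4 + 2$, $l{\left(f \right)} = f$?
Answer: $-15708$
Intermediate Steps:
$X = -42$ ($X = -28 + 7 \left(-4 + 2\right) = -28 + 7 \left(-2\right) = -28 - 14 = -42$)
$P = -42$ ($P = -42 - 0 = -42 + 0 = -42$)
$P \left(\left(-3\right) \left(-3\right) + 2\right) 34 = - 42 \left(\left(-3\right) \left(-3\right) + 2\right) 34 = - 42 \left(9 + 2\right) 34 = \left(-42\right) 11 \cdot 34 = \left(-462\right) 34 = -15708$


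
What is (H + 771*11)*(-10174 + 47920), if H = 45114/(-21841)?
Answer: 6990121610622/21841 ≈ 3.2005e+8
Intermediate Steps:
H = -45114/21841 (H = 45114*(-1/21841) = -45114/21841 ≈ -2.0656)
(H + 771*11)*(-10174 + 47920) = (-45114/21841 + 771*11)*(-10174 + 47920) = (-45114/21841 + 8481)*37746 = (185188407/21841)*37746 = 6990121610622/21841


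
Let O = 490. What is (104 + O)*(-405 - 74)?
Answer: -284526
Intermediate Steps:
(104 + O)*(-405 - 74) = (104 + 490)*(-405 - 74) = 594*(-479) = -284526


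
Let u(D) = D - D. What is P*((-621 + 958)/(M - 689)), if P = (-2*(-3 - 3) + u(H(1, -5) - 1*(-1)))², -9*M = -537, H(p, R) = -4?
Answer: -9099/118 ≈ -77.110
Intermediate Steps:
M = 179/3 (M = -⅑*(-537) = 179/3 ≈ 59.667)
u(D) = 0
P = 144 (P = (-2*(-3 - 3) + 0)² = (-2*(-6) + 0)² = (12 + 0)² = 12² = 144)
P*((-621 + 958)/(M - 689)) = 144*((-621 + 958)/(179/3 - 689)) = 144*(337/(-1888/3)) = 144*(337*(-3/1888)) = 144*(-1011/1888) = -9099/118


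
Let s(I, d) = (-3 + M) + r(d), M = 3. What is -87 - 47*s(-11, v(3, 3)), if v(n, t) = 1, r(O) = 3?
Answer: -228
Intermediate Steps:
s(I, d) = 3 (s(I, d) = (-3 + 3) + 3 = 0 + 3 = 3)
-87 - 47*s(-11, v(3, 3)) = -87 - 47*3 = -87 - 141 = -228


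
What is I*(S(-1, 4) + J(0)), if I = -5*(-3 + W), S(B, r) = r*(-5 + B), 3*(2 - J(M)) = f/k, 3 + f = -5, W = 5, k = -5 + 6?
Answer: 580/3 ≈ 193.33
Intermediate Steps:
k = 1
f = -8 (f = -3 - 5 = -8)
J(M) = 14/3 (J(M) = 2 - (-8)/(3*1) = 2 - (-8)/3 = 2 - 1/3*(-8) = 2 + 8/3 = 14/3)
I = -10 (I = -5*(-3 + 5) = -5*2 = -10)
I*(S(-1, 4) + J(0)) = -10*(4*(-5 - 1) + 14/3) = -10*(4*(-6) + 14/3) = -10*(-24 + 14/3) = -10*(-58/3) = 580/3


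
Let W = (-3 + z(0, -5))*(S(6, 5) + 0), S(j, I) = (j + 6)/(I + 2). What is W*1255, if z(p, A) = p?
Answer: -45180/7 ≈ -6454.3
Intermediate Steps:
S(j, I) = (6 + j)/(2 + I)
W = -36/7 (W = (-3 + 0)*((6 + 6)/(2 + 5) + 0) = -3*(12/7 + 0) = -3*12/7 = -36/7 ≈ -5.1429)
W*1255 = -36/7*1255 = -45180/7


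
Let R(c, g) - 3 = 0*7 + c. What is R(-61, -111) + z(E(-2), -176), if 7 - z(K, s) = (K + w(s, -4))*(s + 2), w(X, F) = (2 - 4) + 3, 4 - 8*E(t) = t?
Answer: 507/2 ≈ 253.50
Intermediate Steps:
E(t) = ½ - t/8
w(X, F) = 1 (w(X, F) = -2 + 3 = 1)
R(c, g) = 3 + c (R(c, g) = 3 + (0*7 + c) = 3 + (0 + c) = 3 + c)
z(K, s) = 7 - (1 + K)*(2 + s) (z(K, s) = 7 - (K + 1)*(s + 2) = 7 - (1 + K)*(2 + s))
R(-61, -111) + z(E(-2), -176) = (3 - 61) + (5 - 1*(-176) - 2*(½ - ⅛*(-2)) - 1*(½ - ⅛*(-2))*(-176)) = -58 + (5 + 176 - 2*(½ + ¼) - 1*(½ + ¼)*(-176)) = -58 + (5 + 176 - 2*¾ - 1*¾*(-176)) = -58 + (5 + 176 - 3/2 + 132) = -58 + 623/2 = 507/2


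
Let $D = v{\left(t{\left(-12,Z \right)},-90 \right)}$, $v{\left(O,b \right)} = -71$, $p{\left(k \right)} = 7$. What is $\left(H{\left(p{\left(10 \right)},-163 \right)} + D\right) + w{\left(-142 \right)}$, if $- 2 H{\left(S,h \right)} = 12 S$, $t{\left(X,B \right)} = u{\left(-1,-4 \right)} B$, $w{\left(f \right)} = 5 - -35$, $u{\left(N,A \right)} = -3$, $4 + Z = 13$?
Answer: $-73$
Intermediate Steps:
$Z = 9$ ($Z = -4 + 13 = 9$)
$w{\left(f \right)} = 40$ ($w{\left(f \right)} = 5 + 35 = 40$)
$t{\left(X,B \right)} = - 3 B$
$H{\left(S,h \right)} = - 6 S$ ($H{\left(S,h \right)} = - \frac{12 S}{2} = - 6 S$)
$D = -71$
$\left(H{\left(p{\left(10 \right)},-163 \right)} + D\right) + w{\left(-142 \right)} = \left(\left(-6\right) 7 - 71\right) + 40 = \left(-42 - 71\right) + 40 = -113 + 40 = -73$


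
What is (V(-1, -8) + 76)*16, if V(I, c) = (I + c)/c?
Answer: 1234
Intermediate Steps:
V(I, c) = (I + c)/c
(V(-1, -8) + 76)*16 = ((-1 - 8)/(-8) + 76)*16 = (-1/8*(-9) + 76)*16 = (9/8 + 76)*16 = (617/8)*16 = 1234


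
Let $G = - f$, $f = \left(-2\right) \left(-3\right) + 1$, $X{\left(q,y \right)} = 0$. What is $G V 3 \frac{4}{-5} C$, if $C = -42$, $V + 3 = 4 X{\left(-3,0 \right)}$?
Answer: $\frac{10584}{5} \approx 2116.8$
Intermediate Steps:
$f = 7$ ($f = 6 + 1 = 7$)
$V = -3$ ($V = -3 + 4 \cdot 0 = -3 + 0 = -3$)
$G = -7$ ($G = \left(-1\right) 7 = -7$)
$G V 3 \frac{4}{-5} C = - 7 \left(-3\right) 3 \frac{4}{-5} \left(-42\right) = - 7 \left(- 9 \cdot 4 \left(- \frac{1}{5}\right)\right) \left(-42\right) = - 7 \left(\left(-9\right) \left(- \frac{4}{5}\right)\right) \left(-42\right) = \left(-7\right) \frac{36}{5} \left(-42\right) = \left(- \frac{252}{5}\right) \left(-42\right) = \frac{10584}{5}$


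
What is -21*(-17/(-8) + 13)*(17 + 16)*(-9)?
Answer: 754677/8 ≈ 94335.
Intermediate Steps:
-21*(-17/(-8) + 13)*(17 + 16)*(-9) = -21*(-17*(-⅛) + 13)*33*(-9) = -21*(17/8 + 13)*33*(-9) = -2541*33/8*(-9) = -21*3993/8*(-9) = -83853/8*(-9) = 754677/8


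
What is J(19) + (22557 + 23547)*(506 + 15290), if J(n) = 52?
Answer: 728258836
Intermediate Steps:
J(19) + (22557 + 23547)*(506 + 15290) = 52 + (22557 + 23547)*(506 + 15290) = 52 + 46104*15796 = 52 + 728258784 = 728258836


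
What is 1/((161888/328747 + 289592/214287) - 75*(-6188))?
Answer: 70446208389/32694215206329980 ≈ 2.1547e-6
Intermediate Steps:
1/((161888/328747 + 289592/214287) - 75*(-6188)) = 1/((161888*(1/328747) + 289592*(1/214287)) + 464100) = 1/((161888/328747 + 289592/214287) + 464100) = 1/(129892995080/70446208389 + 464100) = 1/(32694215206329980/70446208389) = 70446208389/32694215206329980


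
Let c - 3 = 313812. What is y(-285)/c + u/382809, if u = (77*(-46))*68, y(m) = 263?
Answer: -3594454613/5720533635 ≈ -0.62834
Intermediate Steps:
c = 313815 (c = 3 + 313812 = 313815)
u = -240856 (u = -3542*68 = -240856)
y(-285)/c + u/382809 = 263/313815 - 240856/382809 = 263*(1/313815) - 240856*1/382809 = 263/313815 - 34408/54687 = -3594454613/5720533635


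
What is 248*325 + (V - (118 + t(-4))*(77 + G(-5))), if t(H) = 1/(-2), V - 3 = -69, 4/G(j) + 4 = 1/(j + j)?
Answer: 5871293/82 ≈ 71601.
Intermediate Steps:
G(j) = 4/(-4 + 1/(2*j)) (G(j) = 4/(-4 + 1/(j + j)) = 4/(-4 + 1/(2*j)))
V = -66 (V = 3 - 69 = -66)
t(H) = -½
248*325 + (V - (118 + t(-4))*(77 + G(-5))) = 248*325 + (-66 - (118 - ½)*(77 - 8*(-5)/(-1 + 8*(-5)))) = 80600 + (-66 - 235*(77 - 8*(-5)/(-1 - 40))/2) = 80600 + (-66 - 235*(77 - 8*(-5)/(-41))/2) = 80600 + (-66 - 235*(77 - 8*(-5)*(-1/41))/2) = 80600 + (-66 - 235*(77 - 40/41)/2) = 80600 + (-66 - 235*3117/(2*41)) = 80600 + (-66 - 1*732495/82) = 80600 + (-66 - 732495/82) = 80600 - 737907/82 = 5871293/82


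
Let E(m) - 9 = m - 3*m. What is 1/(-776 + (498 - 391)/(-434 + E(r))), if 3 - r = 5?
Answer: -421/326803 ≈ -0.0012882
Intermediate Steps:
r = -2 (r = 3 - 1*5 = 3 - 5 = -2)
E(m) = 9 - 2*m (E(m) = 9 + (m - 3*m) = 9 - 2*m)
1/(-776 + (498 - 391)/(-434 + E(r))) = 1/(-776 + (498 - 391)/(-434 + (9 - 2*(-2)))) = 1/(-776 + 107/(-434 + (9 + 4))) = 1/(-776 + 107/(-434 + 13)) = 1/(-776 + 107/(-421)) = 1/(-776 + 107*(-1/421)) = 1/(-776 - 107/421) = 1/(-326803/421) = -421/326803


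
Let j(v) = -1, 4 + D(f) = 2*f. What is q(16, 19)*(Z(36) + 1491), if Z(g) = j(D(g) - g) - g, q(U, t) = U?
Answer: 23264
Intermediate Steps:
D(f) = -4 + 2*f
Z(g) = -1 - g
q(16, 19)*(Z(36) + 1491) = 16*((-1 - 1*36) + 1491) = 16*((-1 - 36) + 1491) = 16*(-37 + 1491) = 16*1454 = 23264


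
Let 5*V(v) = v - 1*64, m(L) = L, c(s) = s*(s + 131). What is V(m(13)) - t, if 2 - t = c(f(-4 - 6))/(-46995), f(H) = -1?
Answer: -44093/3615 ≈ -12.197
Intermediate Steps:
c(s) = s*(131 + s)
t = 1444/723 (t = 2 - (-(131 - 1))/(-46995) = 2 - (-1*130)*(-1)/46995 = 2 - (-130)*(-1)/46995 = 2 - 1*2/723 = 2 - 2/723 = 1444/723 ≈ 1.9972)
V(v) = -64/5 + v/5 (V(v) = (v - 1*64)/5 = (v - 64)/5 = (-64 + v)/5 = -64/5 + v/5)
V(m(13)) - t = (-64/5 + (1/5)*13) - 1*1444/723 = (-64/5 + 13/5) - 1444/723 = -51/5 - 1444/723 = -44093/3615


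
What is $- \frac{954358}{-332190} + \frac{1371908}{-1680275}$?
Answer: $\frac{114784976993}{55817055225} \approx 2.0564$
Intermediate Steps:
$- \frac{954358}{-332190} + \frac{1371908}{-1680275} = \left(-954358\right) \left(- \frac{1}{332190}\right) + 1371908 \left(- \frac{1}{1680275}\right) = \frac{477179}{166095} - \frac{1371908}{1680275} = \frac{114784976993}{55817055225}$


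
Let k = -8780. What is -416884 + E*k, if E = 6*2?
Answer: -522244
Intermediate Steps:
E = 12
-416884 + E*k = -416884 + 12*(-8780) = -416884 - 105360 = -522244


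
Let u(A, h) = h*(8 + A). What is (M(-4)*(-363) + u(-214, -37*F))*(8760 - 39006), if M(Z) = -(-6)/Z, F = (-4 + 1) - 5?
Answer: 1827811149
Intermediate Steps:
F = -8 (F = -3 - 5 = -8)
M(Z) = 6/Z
(M(-4)*(-363) + u(-214, -37*F))*(8760 - 39006) = ((6/(-4))*(-363) + (-37*(-8))*(8 - 214))*(8760 - 39006) = ((6*(-1/4))*(-363) + 296*(-206))*(-30246) = (-3/2*(-363) - 60976)*(-30246) = (1089/2 - 60976)*(-30246) = -120863/2*(-30246) = 1827811149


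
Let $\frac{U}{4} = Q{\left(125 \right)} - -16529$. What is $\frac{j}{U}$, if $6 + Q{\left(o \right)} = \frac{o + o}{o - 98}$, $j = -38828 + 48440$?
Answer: $\frac{64881}{446371} \approx 0.14535$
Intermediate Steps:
$j = 9612$
$Q{\left(o \right)} = -6 + \frac{2 o}{-98 + o}$ ($Q{\left(o \right)} = -6 + \frac{o + o}{o - 98} = -6 + \frac{2 o}{-98 + o}$)
$U = \frac{1785484}{27}$ ($U = 4 \left(\frac{4 \left(147 - 125\right)}{-98 + 125} - -16529\right) = 4 \left(\frac{4 \left(147 - 125\right)}{27} + 16529\right) = 4 \left(4 \cdot \frac{1}{27} \cdot 22 + 16529\right) = 4 \left(\frac{88}{27} + 16529\right) = 4 \cdot \frac{446371}{27} = \frac{1785484}{27} \approx 66129.0$)
$\frac{j}{U} = \frac{9612}{\frac{1785484}{27}} = 9612 \cdot \frac{27}{1785484} = \frac{64881}{446371}$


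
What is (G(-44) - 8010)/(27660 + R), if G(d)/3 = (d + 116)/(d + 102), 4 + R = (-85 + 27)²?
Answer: -38697/149930 ≈ -0.25810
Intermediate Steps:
R = 3360 (R = -4 + (-85 + 27)² = -4 + (-58)² = -4 + 3364 = 3360)
G(d) = 3*(116 + d)/(102 + d) (G(d) = 3*((d + 116)/(d + 102)) = 3*((116 + d)/(102 + d)) = 3*(116 + d)/(102 + d))
(G(-44) - 8010)/(27660 + R) = (3*(116 - 44)/(102 - 44) - 8010)/(27660 + 3360) = (3*72/58 - 8010)/31020 = (3*(1/58)*72 - 8010)*(1/31020) = (108/29 - 8010)*(1/31020) = -232182/29*1/31020 = -38697/149930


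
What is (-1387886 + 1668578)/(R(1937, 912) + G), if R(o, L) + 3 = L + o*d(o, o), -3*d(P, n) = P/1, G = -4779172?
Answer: -421038/9043379 ≈ -0.046558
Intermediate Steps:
d(P, n) = -P/3 (d(P, n) = -P/(3*1) = -P/3)
R(o, L) = -3 + L - o**2/3 (R(o, L) = -3 + (L + o*(-o/3)) = -3 + (L - o**2/3) = -3 + L - o**2/3)
(-1387886 + 1668578)/(R(1937, 912) + G) = (-1387886 + 1668578)/((-3 + 912 - 1/3*1937**2) - 4779172) = 280692/((-3 + 912 - 1/3*3751969) - 4779172) = 280692/((-3 + 912 - 3751969/3) - 4779172) = 280692/(-3749242/3 - 4779172) = 280692/(-18086758/3) = 280692*(-3/18086758) = -421038/9043379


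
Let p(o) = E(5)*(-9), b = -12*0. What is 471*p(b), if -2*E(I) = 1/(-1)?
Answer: -4239/2 ≈ -2119.5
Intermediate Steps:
b = 0
E(I) = ½ (E(I) = -½/(-1) = -½*(-1) = ½)
p(o) = -9/2 (p(o) = (½)*(-9) = -9/2)
471*p(b) = 471*(-9/2) = -4239/2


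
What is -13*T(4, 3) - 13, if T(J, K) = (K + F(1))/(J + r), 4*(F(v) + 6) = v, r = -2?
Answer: 39/8 ≈ 4.8750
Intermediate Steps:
F(v) = -6 + v/4
T(J, K) = (-23/4 + K)/(-2 + J) (T(J, K) = (K + (-6 + (¼)*1))/(J - 2) = (K + (-6 + ¼))/(-2 + J) = (K - 23/4)/(-2 + J) = (-23/4 + K)/(-2 + J))
-13*T(4, 3) - 13 = -13*(-23/4 + 3)/(-2 + 4) - 13 = -13*(-11)/(2*4) - 13 = -13*(-11/8) - 13 = 143/8 - 13 = 39/8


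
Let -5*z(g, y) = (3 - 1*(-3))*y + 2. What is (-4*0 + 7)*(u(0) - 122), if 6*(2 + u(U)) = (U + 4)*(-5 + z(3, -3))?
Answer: -4382/5 ≈ -876.40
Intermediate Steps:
z(g, y) = -⅖ - 6*y/5 (z(g, y) = -((3 - 1*(-3))*y + 2)/5 = -((3 + 3)*y + 2)/5 = -(6*y + 2)/5 = -(2 + 6*y)/5 = -⅖ - 6*y/5)
u(U) = -16/5 - 3*U/10 (u(U) = -2 + ((U + 4)*(-5 + (-⅖ - 6/5*(-3))))/6 = -2 + ((4 + U)*(-5 + (-⅖ + 18/5)))/6 = -2 + ((4 + U)*(-5 + 16/5))/6 = -2 + ((4 + U)*(-9/5))/6 = -2 + (-36/5 - 9*U/5)/6 = -2 + (-6/5 - 3*U/10) = -16/5 - 3*U/10)
(-4*0 + 7)*(u(0) - 122) = (-4*0 + 7)*((-16/5 - 3/10*0) - 122) = (0 + 7)*((-16/5 + 0) - 122) = 7*(-16/5 - 122) = 7*(-626/5) = -4382/5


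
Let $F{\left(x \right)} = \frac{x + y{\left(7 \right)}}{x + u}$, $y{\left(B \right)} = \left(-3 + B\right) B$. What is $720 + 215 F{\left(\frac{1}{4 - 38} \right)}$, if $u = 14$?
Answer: $\frac{109293}{95} \approx 1150.5$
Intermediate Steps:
$y{\left(B \right)} = B \left(-3 + B\right)$
$F{\left(x \right)} = \frac{28 + x}{14 + x}$ ($F{\left(x \right)} = \frac{x + 7 \left(-3 + 7\right)}{x + 14} = \frac{x + 7 \cdot 4}{14 + x} = \frac{x + 28}{14 + x} = \frac{28 + x}{14 + x}$)
$720 + 215 F{\left(\frac{1}{4 - 38} \right)} = 720 + 215 \frac{28 + \frac{1}{4 - 38}}{14 + \frac{1}{4 - 38}} = 720 + 215 \frac{28 + \frac{1}{-34}}{14 + \frac{1}{-34}} = 720 + 215 \frac{28 - \frac{1}{34}}{14 - \frac{1}{34}} = 720 + 215 \frac{1}{\frac{475}{34}} \cdot \frac{951}{34} = 720 + 215 \cdot \frac{34}{475} \cdot \frac{951}{34} = 720 + 215 \cdot \frac{951}{475} = 720 + \frac{40893}{95} = \frac{109293}{95}$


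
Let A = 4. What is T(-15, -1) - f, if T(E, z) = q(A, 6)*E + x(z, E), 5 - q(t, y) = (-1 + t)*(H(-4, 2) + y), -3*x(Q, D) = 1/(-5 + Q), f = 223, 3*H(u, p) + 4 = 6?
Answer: 37/18 ≈ 2.0556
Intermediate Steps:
H(u, p) = ⅔ (H(u, p) = -4/3 + (⅓)*6 = -4/3 + 2 = ⅔)
x(Q, D) = -1/(3*(-5 + Q))
q(t, y) = 5 - (-1 + t)*(⅔ + y)
T(E, z) = -1/(-15 + 3*z) - 15*E (T(E, z) = (17/3 + 6 - ⅔*4 - 1*4*6)*E - 1/(-15 + 3*z) = (17/3 + 6 - 8/3 - 24)*E - 1/(-15 + 3*z) = -15*E - 1/(-15 + 3*z) = -1/(-15 + 3*z) - 15*E)
T(-15, -1) - f = (-1 - 45*(-15)*(-5 - 1))/(3*(-5 - 1)) - 1*223 = (⅓)*(-1 - 45*(-15)*(-6))/(-6) - 223 = (⅓)*(-⅙)*(-1 - 4050) - 223 = (⅓)*(-⅙)*(-4051) - 223 = 4051/18 - 223 = 37/18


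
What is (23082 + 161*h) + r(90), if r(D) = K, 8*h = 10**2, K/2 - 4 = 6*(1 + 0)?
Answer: 50229/2 ≈ 25115.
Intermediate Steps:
K = 20 (K = 8 + 2*(6*(1 + 0)) = 8 + 2*(6*1) = 8 + 2*6 = 8 + 12 = 20)
h = 25/2 (h = (1/8)*10**2 = (1/8)*100 = 25/2 ≈ 12.500)
r(D) = 20
(23082 + 161*h) + r(90) = (23082 + 161*(25/2)) + 20 = (23082 + 4025/2) + 20 = 50189/2 + 20 = 50229/2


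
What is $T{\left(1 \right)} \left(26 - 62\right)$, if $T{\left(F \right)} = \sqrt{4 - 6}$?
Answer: $- 36 i \sqrt{2} \approx - 50.912 i$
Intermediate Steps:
$T{\left(F \right)} = i \sqrt{2}$ ($T{\left(F \right)} = \sqrt{-2} = i \sqrt{2}$)
$T{\left(1 \right)} \left(26 - 62\right) = i \sqrt{2} \left(26 - 62\right) = i \sqrt{2} \left(-36\right) = - 36 i \sqrt{2}$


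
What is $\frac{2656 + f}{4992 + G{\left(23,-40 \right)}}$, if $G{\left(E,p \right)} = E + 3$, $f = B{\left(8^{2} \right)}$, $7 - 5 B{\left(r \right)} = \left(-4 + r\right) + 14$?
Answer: $\frac{13213}{25090} \approx 0.52662$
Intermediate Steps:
$B{\left(r \right)} = - \frac{3}{5} - \frac{r}{5}$ ($B{\left(r \right)} = \frac{7}{5} - \frac{\left(-4 + r\right) + 14}{5} = \frac{7}{5} - \frac{10 + r}{5} = \frac{7}{5} - \left(2 + \frac{r}{5}\right) = - \frac{3}{5} - \frac{r}{5}$)
$f = - \frac{67}{5}$ ($f = - \frac{3}{5} - \frac{8^{2}}{5} = - \frac{3}{5} - \frac{64}{5} = - \frac{67}{5} \approx -13.4$)
$G{\left(E,p \right)} = 3 + E$
$\frac{2656 + f}{4992 + G{\left(23,-40 \right)}} = \frac{2656 - \frac{67}{5}}{4992 + \left(3 + 23\right)} = \frac{13213}{5 \left(4992 + 26\right)} = \frac{13213}{5 \cdot 5018} = \frac{13213}{5} \cdot \frac{1}{5018} = \frac{13213}{25090}$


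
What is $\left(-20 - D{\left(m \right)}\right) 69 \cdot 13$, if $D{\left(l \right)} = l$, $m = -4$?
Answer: $-14352$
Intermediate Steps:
$\left(-20 - D{\left(m \right)}\right) 69 \cdot 13 = \left(-20 - -4\right) 69 \cdot 13 = \left(-20 + 4\right) 69 \cdot 13 = \left(-16\right) 69 \cdot 13 = \left(-1104\right) 13 = -14352$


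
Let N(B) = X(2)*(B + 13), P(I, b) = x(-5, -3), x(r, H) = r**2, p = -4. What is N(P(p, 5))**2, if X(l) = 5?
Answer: 36100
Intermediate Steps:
P(I, b) = 25 (P(I, b) = (-5)**2 = 25)
N(B) = 65 + 5*B (N(B) = 5*(B + 13) = 5*(13 + B) = 65 + 5*B)
N(P(p, 5))**2 = (65 + 5*25)**2 = (65 + 125)**2 = 190**2 = 36100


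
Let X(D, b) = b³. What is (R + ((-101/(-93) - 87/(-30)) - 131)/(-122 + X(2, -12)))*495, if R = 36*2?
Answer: 4091806059/114700 ≈ 35674.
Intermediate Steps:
R = 72
(R + ((-101/(-93) - 87/(-30)) - 131)/(-122 + X(2, -12)))*495 = (72 + ((-101/(-93) - 87/(-30)) - 131)/(-122 + (-12)³))*495 = (72 + ((-101*(-1/93) - 87*(-1/30)) - 131)/(-122 - 1728))*495 = (72 + ((101/93 + 29/10) - 131)/(-1850))*495 = (72 + (3707/930 - 131)*(-1/1850))*495 = (72 - 118123/930*(-1/1850))*495 = (72 + 118123/1720500)*495 = (123994123/1720500)*495 = 4091806059/114700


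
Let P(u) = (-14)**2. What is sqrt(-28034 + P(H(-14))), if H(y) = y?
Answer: I*sqrt(27838) ≈ 166.85*I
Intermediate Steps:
P(u) = 196
sqrt(-28034 + P(H(-14))) = sqrt(-28034 + 196) = sqrt(-27838) = I*sqrt(27838)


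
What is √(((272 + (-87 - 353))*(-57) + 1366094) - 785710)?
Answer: 14*√3010 ≈ 768.09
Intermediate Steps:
√(((272 + (-87 - 353))*(-57) + 1366094) - 785710) = √(((272 - 440)*(-57) + 1366094) - 785710) = √((-168*(-57) + 1366094) - 785710) = √((9576 + 1366094) - 785710) = √(1375670 - 785710) = √589960 = 14*√3010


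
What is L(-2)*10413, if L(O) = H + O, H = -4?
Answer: -62478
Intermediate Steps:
L(O) = -4 + O
L(-2)*10413 = (-4 - 2)*10413 = -6*10413 = -62478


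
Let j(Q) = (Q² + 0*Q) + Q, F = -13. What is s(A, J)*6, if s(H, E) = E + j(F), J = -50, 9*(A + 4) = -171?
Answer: 636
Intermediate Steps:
A = -23 (A = -4 + (⅑)*(-171) = -4 - 19 = -23)
j(Q) = Q + Q² (j(Q) = (Q² + 0) + Q = Q² + Q = Q + Q²)
s(H, E) = 156 + E (s(H, E) = E - 13*(1 - 13) = E - 13*(-12) = E + 156 = 156 + E)
s(A, J)*6 = (156 - 50)*6 = 106*6 = 636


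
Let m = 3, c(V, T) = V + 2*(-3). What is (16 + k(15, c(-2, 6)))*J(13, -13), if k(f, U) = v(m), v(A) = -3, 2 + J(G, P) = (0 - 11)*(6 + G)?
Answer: -2743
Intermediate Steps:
c(V, T) = -6 + V (c(V, T) = V - 6 = -6 + V)
J(G, P) = -68 - 11*G (J(G, P) = -2 + (0 - 11)*(6 + G) = -2 - 11*(6 + G) = -2 + (-66 - 11*G) = -68 - 11*G)
k(f, U) = -3
(16 + k(15, c(-2, 6)))*J(13, -13) = (16 - 3)*(-68 - 11*13) = 13*(-68 - 143) = 13*(-211) = -2743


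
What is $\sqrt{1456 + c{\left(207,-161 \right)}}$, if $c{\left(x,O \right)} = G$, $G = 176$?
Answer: $4 \sqrt{102} \approx 40.398$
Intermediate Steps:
$c{\left(x,O \right)} = 176$
$\sqrt{1456 + c{\left(207,-161 \right)}} = \sqrt{1456 + 176} = \sqrt{1632} = 4 \sqrt{102}$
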